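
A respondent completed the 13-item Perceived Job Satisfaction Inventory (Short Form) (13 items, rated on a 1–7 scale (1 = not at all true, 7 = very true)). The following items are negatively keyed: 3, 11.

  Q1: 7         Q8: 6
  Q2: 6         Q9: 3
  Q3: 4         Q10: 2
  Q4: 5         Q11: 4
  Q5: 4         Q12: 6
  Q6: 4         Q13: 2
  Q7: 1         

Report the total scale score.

54

Reversing items 3 and 11 with 8 − raw:
Total = 7 + 6 + (8−4) + 5 + 4 + 4 + 1 + 6 + 3 + 2 + (8−4) + 6 + 2
      = 7 + 6 + 4 + 5 + 4 + 4 + 1 + 6 + 3 + 2 + 4 + 6 + 2 = 54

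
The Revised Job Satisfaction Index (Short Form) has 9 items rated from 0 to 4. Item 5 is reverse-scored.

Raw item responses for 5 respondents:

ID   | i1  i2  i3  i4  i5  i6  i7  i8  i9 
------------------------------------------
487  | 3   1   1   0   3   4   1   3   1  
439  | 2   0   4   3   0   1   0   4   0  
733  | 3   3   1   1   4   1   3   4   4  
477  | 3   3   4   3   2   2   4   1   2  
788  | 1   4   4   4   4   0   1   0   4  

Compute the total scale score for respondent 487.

Respondent 487 raw: 3, 1, 1, 0, 3, 4, 1, 3, 1.
Reverse-coded (reversed = (0+4) − raw = 4 − raw):
  item 1: 3
  item 2: 1
  item 3: 1
  item 4: 0
  item 5: 4 − 3 = 1
  item 6: 4
  item 7: 1
  item 8: 3
  item 9: 1
Sum = 3 + 1 + 1 + 0 + 1 + 4 + 1 + 3 + 1 = 15

15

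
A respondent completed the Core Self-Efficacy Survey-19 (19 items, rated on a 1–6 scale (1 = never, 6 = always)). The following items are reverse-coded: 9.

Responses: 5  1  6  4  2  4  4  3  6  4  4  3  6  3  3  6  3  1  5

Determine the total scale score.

68

Reverse-coded items (reversed = (1+6) − raw = 7 − raw):
  item 9: 7 − 6 = 1
Scored responses: 5, 1, 6, 4, 2, 4, 4, 3, 1, 4, 4, 3, 6, 3, 3, 6, 3, 1, 5
Total = 5 + 1 + 6 + 4 + 2 + 4 + 4 + 3 + 1 + 4 + 4 + 3 + 6 + 3 + 3 + 6 + 3 + 1 + 5 = 68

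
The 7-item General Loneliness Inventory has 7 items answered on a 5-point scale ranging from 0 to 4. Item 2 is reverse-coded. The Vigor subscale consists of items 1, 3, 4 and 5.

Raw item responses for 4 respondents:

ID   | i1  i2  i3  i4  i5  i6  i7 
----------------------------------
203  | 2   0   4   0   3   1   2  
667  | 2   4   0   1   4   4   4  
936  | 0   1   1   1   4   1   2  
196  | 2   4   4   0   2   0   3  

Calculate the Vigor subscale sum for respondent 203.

9

Respondent 203 raw: 2, 0, 4, 0, 3, 1, 2.
Vigor items: 1, 3, 4, 5.
Reverse-coded (on a 0–4 scale, reversed = 4 − raw):
  item 1: 2
  item 3: 4
  item 4: 0
  item 5: 3
Sum = 2 + 4 + 0 + 3 = 9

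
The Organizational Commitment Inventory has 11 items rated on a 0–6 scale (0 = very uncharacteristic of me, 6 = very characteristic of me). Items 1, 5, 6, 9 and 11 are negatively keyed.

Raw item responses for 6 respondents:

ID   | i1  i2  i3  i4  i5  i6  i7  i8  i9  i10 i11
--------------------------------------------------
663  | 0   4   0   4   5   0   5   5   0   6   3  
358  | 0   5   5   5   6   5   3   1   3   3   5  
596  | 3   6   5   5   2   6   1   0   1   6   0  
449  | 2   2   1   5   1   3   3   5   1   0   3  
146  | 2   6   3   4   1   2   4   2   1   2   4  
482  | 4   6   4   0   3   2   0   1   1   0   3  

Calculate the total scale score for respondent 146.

41

Respondent 146 raw: 2, 6, 3, 4, 1, 2, 4, 2, 1, 2, 4.
Reverse-coded (reversed = (0+6) − raw = 6 − raw):
  item 1: 6 − 2 = 4
  item 2: 6
  item 3: 3
  item 4: 4
  item 5: 6 − 1 = 5
  item 6: 6 − 2 = 4
  item 7: 4
  item 8: 2
  item 9: 6 − 1 = 5
  item 10: 2
  item 11: 6 − 4 = 2
Sum = 4 + 6 + 3 + 4 + 5 + 4 + 4 + 2 + 5 + 2 + 2 = 41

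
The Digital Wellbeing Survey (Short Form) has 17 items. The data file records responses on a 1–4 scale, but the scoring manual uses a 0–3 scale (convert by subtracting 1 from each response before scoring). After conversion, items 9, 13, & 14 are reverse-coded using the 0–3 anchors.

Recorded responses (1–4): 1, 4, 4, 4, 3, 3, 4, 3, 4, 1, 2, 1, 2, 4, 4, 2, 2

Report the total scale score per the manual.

Convert to 0–3: 0, 3, 3, 3, 2, 2, 3, 2, 3, 0, 1, 0, 1, 3, 3, 1, 1
Reverse-coded (reversed = (0+3) − raw = 3 − raw):
  item 9: 3 − 3 = 0
  item 13: 3 − 1 = 2
  item 14: 3 − 3 = 0
Scored: 0, 3, 3, 3, 2, 2, 3, 2, 0, 0, 1, 0, 2, 0, 3, 1, 1
Total = 26

26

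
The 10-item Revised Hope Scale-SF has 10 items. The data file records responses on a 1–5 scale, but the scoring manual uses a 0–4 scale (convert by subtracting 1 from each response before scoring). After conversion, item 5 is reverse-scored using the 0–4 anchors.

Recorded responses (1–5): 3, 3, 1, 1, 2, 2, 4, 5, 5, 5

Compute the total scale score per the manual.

Convert to 0–4: 2, 2, 0, 0, 1, 1, 3, 4, 4, 4
Reverse-coded (on a 0–4 scale, reversed = 4 − raw):
  item 5: 4 − 1 = 3
Scored: 2, 2, 0, 0, 3, 1, 3, 4, 4, 4
Total = 23

23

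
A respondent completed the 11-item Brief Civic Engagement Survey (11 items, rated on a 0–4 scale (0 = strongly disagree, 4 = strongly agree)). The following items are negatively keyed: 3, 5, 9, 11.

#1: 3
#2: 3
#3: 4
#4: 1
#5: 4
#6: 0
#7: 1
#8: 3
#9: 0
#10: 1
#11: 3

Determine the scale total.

Raw sum = 23. Negatively keyed items: 3, 5, 9, 11; their raw sum = 11.
Each reversal replaces raw with 4 − raw, changing the total by 4 − 2·raw per item.
Total = 23 + 4·4 − 2·11 = 23 + 16 − 22 = 17

17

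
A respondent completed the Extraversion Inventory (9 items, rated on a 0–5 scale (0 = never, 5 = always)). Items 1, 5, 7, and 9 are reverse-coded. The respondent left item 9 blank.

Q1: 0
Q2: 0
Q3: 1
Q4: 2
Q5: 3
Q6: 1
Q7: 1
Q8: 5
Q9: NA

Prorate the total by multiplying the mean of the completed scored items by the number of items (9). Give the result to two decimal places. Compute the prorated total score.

Reverse-coded (reversed = (0+5) − raw = 5 − raw):
  item 1: 5 − 0 = 5
  item 5: 5 − 3 = 2
  item 7: 5 − 1 = 4
Completed scored items (8 of 9): 5, 0, 1, 2, 2, 1, 4, 5; sum = 20.
Person mean = 20 / 8 ≈ 2.5000
Prorated total = (20 / 8) × 9 = 22.50 (to 2 dp)

22.50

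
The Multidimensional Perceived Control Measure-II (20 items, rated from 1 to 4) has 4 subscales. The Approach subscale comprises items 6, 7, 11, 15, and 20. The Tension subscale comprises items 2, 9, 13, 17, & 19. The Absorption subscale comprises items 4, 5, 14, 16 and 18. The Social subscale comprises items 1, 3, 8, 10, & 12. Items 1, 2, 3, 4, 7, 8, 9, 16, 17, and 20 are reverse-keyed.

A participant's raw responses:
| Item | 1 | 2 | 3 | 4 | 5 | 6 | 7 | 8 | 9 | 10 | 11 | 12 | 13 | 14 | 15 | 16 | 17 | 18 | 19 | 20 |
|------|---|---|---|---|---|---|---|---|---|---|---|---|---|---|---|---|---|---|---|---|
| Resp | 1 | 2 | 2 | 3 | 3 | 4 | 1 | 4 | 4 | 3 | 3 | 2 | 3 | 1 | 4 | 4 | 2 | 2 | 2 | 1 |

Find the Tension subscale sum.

12

Tension items: 2, 9, 13, 17, 19.
Of these, items 2, 9, & 17 are reverse-keyed; reverse-coded value = 5 − response.
  item 2: 5 − 2 = 3
  item 9: 5 − 4 = 1
  item 13: 3
  item 17: 5 − 2 = 3
  item 19: 2
Sum = 3 + 1 + 3 + 3 + 2 = 12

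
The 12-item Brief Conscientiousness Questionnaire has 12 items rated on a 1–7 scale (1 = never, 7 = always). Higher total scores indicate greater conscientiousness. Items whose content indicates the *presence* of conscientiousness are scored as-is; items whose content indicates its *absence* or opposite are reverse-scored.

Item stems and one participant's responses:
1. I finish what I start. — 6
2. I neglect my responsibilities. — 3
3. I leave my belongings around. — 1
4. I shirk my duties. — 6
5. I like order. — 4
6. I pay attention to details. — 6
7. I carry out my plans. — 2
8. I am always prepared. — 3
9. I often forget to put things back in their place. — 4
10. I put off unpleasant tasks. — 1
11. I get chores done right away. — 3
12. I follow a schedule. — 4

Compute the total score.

Items 2, 3, 4, 9, 10 describe the absence/opposite of conscientiousness → reverse-score.
reversed = (1+7) − raw = 8 − raw.
  item 1: 6
  item 2: 8 − 3 = 5
  item 3: 8 − 1 = 7
  item 4: 8 − 6 = 2
  item 5: 4
  item 6: 6
  item 7: 2
  item 8: 3
  item 9: 8 − 4 = 4
  item 10: 8 − 1 = 7
  item 11: 3
  item 12: 4
Total = 6 + 5 + 7 + 2 + 4 + 6 + 2 + 3 + 4 + 7 + 3 + 4 = 53

53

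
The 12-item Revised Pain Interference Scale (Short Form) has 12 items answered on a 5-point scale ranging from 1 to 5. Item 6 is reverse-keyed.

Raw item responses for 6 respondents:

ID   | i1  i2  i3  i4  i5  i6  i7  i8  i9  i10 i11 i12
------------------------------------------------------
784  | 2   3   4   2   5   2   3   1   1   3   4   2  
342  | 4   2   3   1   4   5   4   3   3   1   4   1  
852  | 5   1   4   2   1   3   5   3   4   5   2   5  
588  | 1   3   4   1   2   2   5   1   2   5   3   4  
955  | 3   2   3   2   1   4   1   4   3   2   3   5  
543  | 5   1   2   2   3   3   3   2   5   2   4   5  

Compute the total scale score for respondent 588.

Respondent 588 raw: 1, 3, 4, 1, 2, 2, 5, 1, 2, 5, 3, 4.
Reverse-coded (reversed = (1+5) − raw = 6 − raw):
  item 1: 1
  item 2: 3
  item 3: 4
  item 4: 1
  item 5: 2
  item 6: 6 − 2 = 4
  item 7: 5
  item 8: 1
  item 9: 2
  item 10: 5
  item 11: 3
  item 12: 4
Sum = 1 + 3 + 4 + 1 + 2 + 4 + 5 + 1 + 2 + 5 + 3 + 4 = 35

35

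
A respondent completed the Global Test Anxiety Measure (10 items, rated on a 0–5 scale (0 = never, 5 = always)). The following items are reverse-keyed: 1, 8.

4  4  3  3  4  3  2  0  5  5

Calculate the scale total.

Reversing items 1 & 8 with 5 − raw:
Total = (5−4) + 4 + 3 + 3 + 4 + 3 + 2 + (5−0) + 5 + 5
      = 1 + 4 + 3 + 3 + 4 + 3 + 2 + 5 + 5 + 5 = 35

35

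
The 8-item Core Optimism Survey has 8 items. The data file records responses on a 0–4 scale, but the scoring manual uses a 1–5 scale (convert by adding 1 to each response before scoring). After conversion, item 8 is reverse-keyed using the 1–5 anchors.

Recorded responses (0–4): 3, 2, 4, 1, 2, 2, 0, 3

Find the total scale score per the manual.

Convert to 1–5: 4, 3, 5, 2, 3, 3, 1, 4
Reverse-coded (on a 1–5 scale, reversed = 6 − raw):
  item 8: 6 − 4 = 2
Scored: 4, 3, 5, 2, 3, 3, 1, 2
Total = 23

23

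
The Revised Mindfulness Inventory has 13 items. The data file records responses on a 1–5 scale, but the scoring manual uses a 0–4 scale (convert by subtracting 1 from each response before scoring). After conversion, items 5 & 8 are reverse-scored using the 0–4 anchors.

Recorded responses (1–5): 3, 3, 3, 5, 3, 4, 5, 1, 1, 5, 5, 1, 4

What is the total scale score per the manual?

34

Convert to 0–4: 2, 2, 2, 4, 2, 3, 4, 0, 0, 4, 4, 0, 3
Reverse-coded (on a 0–4 scale, reversed = 4 − raw):
  item 5: 4 − 2 = 2
  item 8: 4 − 0 = 4
Scored: 2, 2, 2, 4, 2, 3, 4, 4, 0, 4, 4, 0, 3
Total = 34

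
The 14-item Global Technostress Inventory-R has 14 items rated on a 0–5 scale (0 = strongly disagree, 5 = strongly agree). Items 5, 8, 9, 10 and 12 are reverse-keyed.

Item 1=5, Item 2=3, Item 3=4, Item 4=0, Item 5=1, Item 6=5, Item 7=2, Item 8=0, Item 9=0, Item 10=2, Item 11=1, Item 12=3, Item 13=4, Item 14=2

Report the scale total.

Reversing items 5, 8, 9, 10, and 12 with 5 − raw:
Total = 5 + 3 + 4 + 0 + (5−1) + 5 + 2 + (5−0) + (5−0) + (5−2) + 1 + (5−3) + 4 + 2
      = 5 + 3 + 4 + 0 + 4 + 5 + 2 + 5 + 5 + 3 + 1 + 2 + 4 + 2 = 45

45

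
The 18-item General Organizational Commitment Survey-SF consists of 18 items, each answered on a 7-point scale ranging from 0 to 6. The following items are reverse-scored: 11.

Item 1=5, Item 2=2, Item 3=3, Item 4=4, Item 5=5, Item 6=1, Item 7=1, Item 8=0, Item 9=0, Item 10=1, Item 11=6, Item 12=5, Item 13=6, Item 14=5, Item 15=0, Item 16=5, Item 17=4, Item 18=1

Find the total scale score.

Raw sum = 54. Reverse-scored items: 11; their raw sum = 6.
Each reversal replaces raw with 6 − raw, changing the total by 6 − 2·raw per item.
Total = 54 + 1·6 − 2·6 = 54 + 6 − 12 = 48

48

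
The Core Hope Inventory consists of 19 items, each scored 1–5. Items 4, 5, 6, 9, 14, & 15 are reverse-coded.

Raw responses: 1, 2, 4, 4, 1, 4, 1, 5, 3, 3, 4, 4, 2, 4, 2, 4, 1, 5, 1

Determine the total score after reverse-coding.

Reverse-coded items (reversed = (1+5) − raw = 6 − raw):
  item 4: 6 − 4 = 2
  item 5: 6 − 1 = 5
  item 6: 6 − 4 = 2
  item 9: 6 − 3 = 3
  item 14: 6 − 4 = 2
  item 15: 6 − 2 = 4
Scored responses: 1, 2, 4, 2, 5, 2, 1, 5, 3, 3, 4, 4, 2, 2, 4, 4, 1, 5, 1
Total = 1 + 2 + 4 + 2 + 5 + 2 + 1 + 5 + 3 + 3 + 4 + 4 + 2 + 2 + 4 + 4 + 1 + 5 + 1 = 55

55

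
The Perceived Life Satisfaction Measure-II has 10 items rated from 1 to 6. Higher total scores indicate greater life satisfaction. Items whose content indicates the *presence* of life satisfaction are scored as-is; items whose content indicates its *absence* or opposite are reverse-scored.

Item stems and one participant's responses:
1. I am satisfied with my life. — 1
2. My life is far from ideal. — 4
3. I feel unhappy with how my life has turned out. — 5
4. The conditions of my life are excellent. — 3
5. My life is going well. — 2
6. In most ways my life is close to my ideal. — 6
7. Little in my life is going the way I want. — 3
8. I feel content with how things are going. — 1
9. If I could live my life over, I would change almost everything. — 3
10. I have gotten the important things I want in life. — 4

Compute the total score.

Items 2, 3, 7, 9 describe the absence/opposite of life satisfaction → reverse-score.
reversed = (1+6) − raw = 7 − raw.
  item 1: 1
  item 2: 7 − 4 = 3
  item 3: 7 − 5 = 2
  item 4: 3
  item 5: 2
  item 6: 6
  item 7: 7 − 3 = 4
  item 8: 1
  item 9: 7 − 3 = 4
  item 10: 4
Total = 1 + 3 + 2 + 3 + 2 + 6 + 4 + 1 + 4 + 4 = 30

30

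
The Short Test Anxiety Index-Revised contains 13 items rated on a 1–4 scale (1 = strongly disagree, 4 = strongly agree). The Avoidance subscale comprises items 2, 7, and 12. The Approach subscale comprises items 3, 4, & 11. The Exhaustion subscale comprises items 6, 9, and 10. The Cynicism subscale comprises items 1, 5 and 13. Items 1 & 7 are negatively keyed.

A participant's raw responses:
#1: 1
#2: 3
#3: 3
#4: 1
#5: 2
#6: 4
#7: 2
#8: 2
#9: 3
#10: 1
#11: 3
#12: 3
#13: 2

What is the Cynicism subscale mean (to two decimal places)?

Cynicism items: 1, 5, 13.
Of these, item 1 is negatively keyed; on a 1–4 scale, reversed = 5 − raw.
  item 1: 5 − 1 = 4
  item 5: 2
  item 13: 2
Sum = 4 + 2 + 2 = 8
Mean = 8 / 3 = 2.67

2.67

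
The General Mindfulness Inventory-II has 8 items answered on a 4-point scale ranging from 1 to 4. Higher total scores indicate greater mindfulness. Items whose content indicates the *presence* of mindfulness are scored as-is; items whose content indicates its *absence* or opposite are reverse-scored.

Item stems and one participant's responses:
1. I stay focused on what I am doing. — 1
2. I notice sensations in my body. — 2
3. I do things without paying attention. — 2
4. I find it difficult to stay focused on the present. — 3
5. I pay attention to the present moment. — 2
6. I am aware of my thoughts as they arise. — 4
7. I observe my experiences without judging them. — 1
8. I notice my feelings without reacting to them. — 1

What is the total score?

16

Items 3, 4 describe the absence/opposite of mindfulness → reverse-score.
reversed = (1+4) − raw = 5 − raw.
  item 1: 1
  item 2: 2
  item 3: 5 − 2 = 3
  item 4: 5 − 3 = 2
  item 5: 2
  item 6: 4
  item 7: 1
  item 8: 1
Total = 1 + 2 + 3 + 2 + 2 + 4 + 1 + 1 = 16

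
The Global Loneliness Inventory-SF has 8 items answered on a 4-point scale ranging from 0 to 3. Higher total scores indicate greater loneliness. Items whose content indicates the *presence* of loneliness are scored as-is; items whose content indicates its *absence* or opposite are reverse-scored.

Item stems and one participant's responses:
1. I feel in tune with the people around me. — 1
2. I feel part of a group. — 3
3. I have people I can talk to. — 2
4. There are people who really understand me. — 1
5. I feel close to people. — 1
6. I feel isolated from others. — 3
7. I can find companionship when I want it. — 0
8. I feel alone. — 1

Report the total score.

Items 1, 2, 3, 4, 5, 7 describe the absence/opposite of loneliness → reverse-score.
on a 0–3 scale, reversed = 3 − raw.
  item 1: 3 − 1 = 2
  item 2: 3 − 3 = 0
  item 3: 3 − 2 = 1
  item 4: 3 − 1 = 2
  item 5: 3 − 1 = 2
  item 6: 3
  item 7: 3 − 0 = 3
  item 8: 1
Total = 2 + 0 + 1 + 2 + 2 + 3 + 3 + 1 = 14

14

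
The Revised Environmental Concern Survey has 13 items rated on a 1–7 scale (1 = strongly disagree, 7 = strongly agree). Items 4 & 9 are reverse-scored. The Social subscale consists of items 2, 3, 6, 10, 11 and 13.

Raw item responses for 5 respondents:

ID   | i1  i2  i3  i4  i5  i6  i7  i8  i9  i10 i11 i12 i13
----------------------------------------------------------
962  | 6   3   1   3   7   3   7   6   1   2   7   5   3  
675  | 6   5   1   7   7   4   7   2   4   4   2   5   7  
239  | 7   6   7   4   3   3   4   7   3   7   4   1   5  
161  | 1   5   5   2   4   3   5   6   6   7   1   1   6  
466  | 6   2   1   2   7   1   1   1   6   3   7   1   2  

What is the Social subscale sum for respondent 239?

32

Respondent 239 raw: 7, 6, 7, 4, 3, 3, 4, 7, 3, 7, 4, 1, 5.
Social items: 2, 3, 6, 10, 11, 13.
Reverse-coded (reverse-coded value = 8 − response):
  item 2: 6
  item 3: 7
  item 6: 3
  item 10: 7
  item 11: 4
  item 13: 5
Sum = 6 + 7 + 3 + 7 + 4 + 5 = 32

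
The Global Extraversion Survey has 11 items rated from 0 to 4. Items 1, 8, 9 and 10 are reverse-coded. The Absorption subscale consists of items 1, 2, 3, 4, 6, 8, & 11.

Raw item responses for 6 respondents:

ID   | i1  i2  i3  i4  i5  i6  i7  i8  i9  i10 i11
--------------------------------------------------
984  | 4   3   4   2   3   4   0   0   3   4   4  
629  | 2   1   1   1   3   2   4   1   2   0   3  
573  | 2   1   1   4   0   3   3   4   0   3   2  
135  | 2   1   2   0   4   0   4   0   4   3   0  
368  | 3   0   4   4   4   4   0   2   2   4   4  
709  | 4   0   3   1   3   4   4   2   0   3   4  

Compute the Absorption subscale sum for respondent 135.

9

Respondent 135 raw: 2, 1, 2, 0, 4, 0, 4, 0, 4, 3, 0.
Absorption items: 1, 2, 3, 4, 6, 8, 11.
Reverse-coded (on a 0–4 scale, reversed = 4 − raw):
  item 1: 4 − 2 = 2
  item 2: 1
  item 3: 2
  item 4: 0
  item 6: 0
  item 8: 4 − 0 = 4
  item 11: 0
Sum = 2 + 1 + 2 + 0 + 0 + 4 + 0 = 9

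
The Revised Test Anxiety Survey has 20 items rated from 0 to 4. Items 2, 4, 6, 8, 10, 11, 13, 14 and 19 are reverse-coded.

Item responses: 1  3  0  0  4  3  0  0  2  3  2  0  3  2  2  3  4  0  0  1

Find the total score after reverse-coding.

Reversing items 2, 4, 6, 8, 10, 11, 13, 14, and 19 with 4 − raw:
Total = 1 + (4−3) + 0 + (4−0) + 4 + (4−3) + 0 + (4−0) + 2 + (4−3) + (4−2) + 0 + (4−3) + (4−2) + 2 + 3 + 4 + 0 + (4−0) + 1
      = 1 + 1 + 0 + 4 + 4 + 1 + 0 + 4 + 2 + 1 + 2 + 0 + 1 + 2 + 2 + 3 + 4 + 0 + 4 + 1 = 37

37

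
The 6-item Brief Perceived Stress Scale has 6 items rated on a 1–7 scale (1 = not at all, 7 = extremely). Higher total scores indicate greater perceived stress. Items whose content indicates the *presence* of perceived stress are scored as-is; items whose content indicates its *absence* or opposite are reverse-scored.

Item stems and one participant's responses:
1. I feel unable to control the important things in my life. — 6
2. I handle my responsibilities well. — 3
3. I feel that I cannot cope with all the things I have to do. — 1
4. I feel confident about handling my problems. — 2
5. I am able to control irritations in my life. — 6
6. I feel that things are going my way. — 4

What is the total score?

24

Items 2, 4, 5, 6 describe the absence/opposite of perceived stress → reverse-score.
reverse-coded value = 8 − response.
  item 1: 6
  item 2: 8 − 3 = 5
  item 3: 1
  item 4: 8 − 2 = 6
  item 5: 8 − 6 = 2
  item 6: 8 − 4 = 4
Total = 6 + 5 + 1 + 6 + 2 + 4 = 24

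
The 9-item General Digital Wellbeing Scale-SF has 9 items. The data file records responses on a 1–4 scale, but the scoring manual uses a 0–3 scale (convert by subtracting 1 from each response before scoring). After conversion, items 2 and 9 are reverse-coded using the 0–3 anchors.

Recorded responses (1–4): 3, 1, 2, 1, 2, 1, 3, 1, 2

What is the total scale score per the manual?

Convert to 0–3: 2, 0, 1, 0, 1, 0, 2, 0, 1
Reverse-coded (reverse-coded value = 3 − response):
  item 2: 3 − 0 = 3
  item 9: 3 − 1 = 2
Scored: 2, 3, 1, 0, 1, 0, 2, 0, 2
Total = 11

11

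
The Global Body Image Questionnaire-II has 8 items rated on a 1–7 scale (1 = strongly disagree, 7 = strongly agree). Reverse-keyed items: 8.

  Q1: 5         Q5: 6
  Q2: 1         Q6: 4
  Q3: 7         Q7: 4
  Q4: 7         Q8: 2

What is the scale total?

40

Raw sum = 36. Reverse-keyed items: 8; their raw sum = 2.
Each reversal replaces raw with 8 − raw, changing the total by 8 − 2·raw per item.
Total = 36 + 1·8 − 2·2 = 36 + 8 − 4 = 40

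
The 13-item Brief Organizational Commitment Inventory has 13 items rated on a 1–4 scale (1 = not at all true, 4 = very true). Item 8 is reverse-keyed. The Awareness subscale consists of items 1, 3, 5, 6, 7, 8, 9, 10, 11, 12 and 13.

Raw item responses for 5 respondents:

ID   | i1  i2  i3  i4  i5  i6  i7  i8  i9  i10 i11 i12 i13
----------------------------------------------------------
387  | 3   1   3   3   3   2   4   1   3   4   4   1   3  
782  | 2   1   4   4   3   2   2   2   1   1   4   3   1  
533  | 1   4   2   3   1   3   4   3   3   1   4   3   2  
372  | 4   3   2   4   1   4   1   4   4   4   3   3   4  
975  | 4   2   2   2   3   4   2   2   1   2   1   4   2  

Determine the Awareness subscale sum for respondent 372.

Respondent 372 raw: 4, 3, 2, 4, 1, 4, 1, 4, 4, 4, 3, 3, 4.
Awareness items: 1, 3, 5, 6, 7, 8, 9, 10, 11, 12, 13.
Reverse-coded (reverse-coded value = 5 − response):
  item 1: 4
  item 3: 2
  item 5: 1
  item 6: 4
  item 7: 1
  item 8: 5 − 4 = 1
  item 9: 4
  item 10: 4
  item 11: 3
  item 12: 3
  item 13: 4
Sum = 4 + 2 + 1 + 4 + 1 + 1 + 4 + 4 + 3 + 3 + 4 = 31

31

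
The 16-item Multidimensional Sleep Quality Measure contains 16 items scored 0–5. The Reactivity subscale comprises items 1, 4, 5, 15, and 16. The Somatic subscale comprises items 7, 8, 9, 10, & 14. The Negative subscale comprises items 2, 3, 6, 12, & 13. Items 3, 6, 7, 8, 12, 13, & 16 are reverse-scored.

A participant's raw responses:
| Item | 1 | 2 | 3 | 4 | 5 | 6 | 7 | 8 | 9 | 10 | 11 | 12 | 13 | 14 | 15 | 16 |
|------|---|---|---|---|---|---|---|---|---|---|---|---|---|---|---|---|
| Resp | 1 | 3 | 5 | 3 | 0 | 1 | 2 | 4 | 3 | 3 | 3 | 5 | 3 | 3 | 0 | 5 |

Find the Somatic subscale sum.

13

Somatic items: 7, 8, 9, 10, 14.
Of these, items 7 and 8 are reverse-scored; reverse-coded value = 5 − response.
  item 7: 5 − 2 = 3
  item 8: 5 − 4 = 1
  item 9: 3
  item 10: 3
  item 14: 3
Sum = 3 + 1 + 3 + 3 + 3 = 13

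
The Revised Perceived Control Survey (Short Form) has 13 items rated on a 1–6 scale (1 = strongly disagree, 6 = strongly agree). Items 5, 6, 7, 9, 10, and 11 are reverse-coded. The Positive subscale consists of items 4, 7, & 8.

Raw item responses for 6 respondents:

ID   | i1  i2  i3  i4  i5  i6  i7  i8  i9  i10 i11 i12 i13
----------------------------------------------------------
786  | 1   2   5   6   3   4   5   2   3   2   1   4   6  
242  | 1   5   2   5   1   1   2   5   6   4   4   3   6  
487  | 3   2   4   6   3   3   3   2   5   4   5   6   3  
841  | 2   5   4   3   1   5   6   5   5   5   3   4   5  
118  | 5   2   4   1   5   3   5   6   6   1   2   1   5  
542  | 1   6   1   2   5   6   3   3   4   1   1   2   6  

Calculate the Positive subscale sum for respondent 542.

Respondent 542 raw: 1, 6, 1, 2, 5, 6, 3, 3, 4, 1, 1, 2, 6.
Positive items: 4, 7, 8.
Reverse-coded (reversed = (1+6) − raw = 7 − raw):
  item 4: 2
  item 7: 7 − 3 = 4
  item 8: 3
Sum = 2 + 4 + 3 = 9

9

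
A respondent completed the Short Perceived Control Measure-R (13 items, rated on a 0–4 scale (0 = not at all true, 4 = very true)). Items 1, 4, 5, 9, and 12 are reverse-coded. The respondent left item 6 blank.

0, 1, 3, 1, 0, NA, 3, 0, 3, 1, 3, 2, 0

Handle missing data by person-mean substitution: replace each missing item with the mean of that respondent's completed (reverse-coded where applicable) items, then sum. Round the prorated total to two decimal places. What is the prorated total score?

27.08

Reverse-coded (reversed = (0+4) − raw = 4 − raw):
  item 1: 4 − 0 = 4
  item 4: 4 − 1 = 3
  item 5: 4 − 0 = 4
  item 9: 4 − 3 = 1
  item 12: 4 − 2 = 2
Completed scored items (12 of 13): 4, 1, 3, 3, 4, 3, 0, 1, 1, 3, 2, 0; sum = 25.
Person mean = 25 / 12 ≈ 2.0833
Prorated total = (25 / 12) × 13 = 27.08 (to 2 dp)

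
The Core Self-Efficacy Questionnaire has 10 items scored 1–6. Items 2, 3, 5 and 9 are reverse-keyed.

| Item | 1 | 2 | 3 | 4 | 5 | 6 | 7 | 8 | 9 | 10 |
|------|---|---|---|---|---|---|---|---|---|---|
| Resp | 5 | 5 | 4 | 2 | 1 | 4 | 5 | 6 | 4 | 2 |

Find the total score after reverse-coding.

Reverse-keyed items use 7 − raw:
  item 2: 7 − 5 = 2
  item 3: 7 − 4 = 3
  item 5: 7 − 1 = 6
  item 9: 7 − 4 = 3
Scored responses: 5, 2, 3, 2, 6, 4, 5, 6, 3, 2
Total = 5 + 2 + 3 + 2 + 6 + 4 + 5 + 6 + 3 + 2 = 38

38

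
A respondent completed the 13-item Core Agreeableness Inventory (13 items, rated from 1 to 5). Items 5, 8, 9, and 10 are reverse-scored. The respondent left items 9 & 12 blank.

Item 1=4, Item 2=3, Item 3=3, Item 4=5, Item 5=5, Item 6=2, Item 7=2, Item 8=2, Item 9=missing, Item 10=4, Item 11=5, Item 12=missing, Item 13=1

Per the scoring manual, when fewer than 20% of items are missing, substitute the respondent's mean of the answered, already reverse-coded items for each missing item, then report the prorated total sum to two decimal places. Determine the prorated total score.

Reverse-coded (reversed = (1+5) − raw = 6 − raw):
  item 5: 6 − 5 = 1
  item 8: 6 − 2 = 4
  item 10: 6 − 4 = 2
Completed scored items (11 of 13): 4, 3, 3, 5, 1, 2, 2, 4, 2, 5, 1; sum = 32.
Person mean = 32 / 11 ≈ 2.9091
Prorated total = (32 / 11) × 13 = 37.82 (to 2 dp)

37.82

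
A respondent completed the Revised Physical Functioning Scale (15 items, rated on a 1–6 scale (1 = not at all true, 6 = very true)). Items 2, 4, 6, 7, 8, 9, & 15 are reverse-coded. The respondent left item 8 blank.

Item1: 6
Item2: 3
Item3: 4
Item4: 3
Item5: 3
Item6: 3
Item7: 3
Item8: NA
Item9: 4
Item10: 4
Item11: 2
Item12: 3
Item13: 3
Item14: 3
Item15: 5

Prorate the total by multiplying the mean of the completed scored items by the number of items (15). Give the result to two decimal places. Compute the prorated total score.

Reverse-coded (reverse-coded value = 7 − response):
  item 2: 7 − 3 = 4
  item 4: 7 − 3 = 4
  item 6: 7 − 3 = 4
  item 7: 7 − 3 = 4
  item 9: 7 − 4 = 3
  item 15: 7 − 5 = 2
Completed scored items (14 of 15): 6, 4, 4, 4, 3, 4, 4, 3, 4, 2, 3, 3, 3, 2; sum = 49.
Person mean = 49 / 14 ≈ 3.5000
Prorated total = (49 / 14) × 15 = 52.50 (to 2 dp)

52.50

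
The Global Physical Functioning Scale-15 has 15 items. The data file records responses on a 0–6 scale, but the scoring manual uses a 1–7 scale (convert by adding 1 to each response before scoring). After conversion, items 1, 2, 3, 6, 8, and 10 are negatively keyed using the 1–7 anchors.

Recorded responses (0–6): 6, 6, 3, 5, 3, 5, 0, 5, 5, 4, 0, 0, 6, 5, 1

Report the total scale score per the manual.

Convert to 1–7: 7, 7, 4, 6, 4, 6, 1, 6, 6, 5, 1, 1, 7, 6, 2
Reverse-coded (reverse-coded value = 8 − response):
  item 1: 8 − 7 = 1
  item 2: 8 − 7 = 1
  item 3: 8 − 4 = 4
  item 6: 8 − 6 = 2
  item 8: 8 − 6 = 2
  item 10: 8 − 5 = 3
Scored: 1, 1, 4, 6, 4, 2, 1, 2, 6, 3, 1, 1, 7, 6, 2
Total = 47

47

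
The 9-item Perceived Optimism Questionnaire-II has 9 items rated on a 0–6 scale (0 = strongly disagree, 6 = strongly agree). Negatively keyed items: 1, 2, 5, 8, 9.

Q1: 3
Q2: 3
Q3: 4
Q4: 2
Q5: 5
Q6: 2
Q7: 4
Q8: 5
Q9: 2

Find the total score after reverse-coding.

24

Reverse-coded items (reverse-coded value = 6 − response):
  item 1: 6 − 3 = 3
  item 2: 6 − 3 = 3
  item 5: 6 − 5 = 1
  item 8: 6 − 5 = 1
  item 9: 6 − 2 = 4
Scored responses: 3, 3, 4, 2, 1, 2, 4, 1, 4
Total = 3 + 3 + 4 + 2 + 1 + 2 + 4 + 1 + 4 = 24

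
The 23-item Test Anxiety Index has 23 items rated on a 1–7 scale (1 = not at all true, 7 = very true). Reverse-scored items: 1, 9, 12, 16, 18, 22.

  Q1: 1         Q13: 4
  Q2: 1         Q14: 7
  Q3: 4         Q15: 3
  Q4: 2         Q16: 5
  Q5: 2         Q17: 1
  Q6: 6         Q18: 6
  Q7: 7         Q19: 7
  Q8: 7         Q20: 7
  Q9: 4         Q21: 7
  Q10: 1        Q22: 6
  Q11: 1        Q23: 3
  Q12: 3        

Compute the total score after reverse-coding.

Raw sum = 95. Reverse-scored items: 1, 9, 12, 16, 18, 22; their raw sum = 25.
Each reversal replaces raw with 8 − raw, changing the total by 8 − 2·raw per item.
Total = 95 + 6·8 − 2·25 = 95 + 48 − 50 = 93

93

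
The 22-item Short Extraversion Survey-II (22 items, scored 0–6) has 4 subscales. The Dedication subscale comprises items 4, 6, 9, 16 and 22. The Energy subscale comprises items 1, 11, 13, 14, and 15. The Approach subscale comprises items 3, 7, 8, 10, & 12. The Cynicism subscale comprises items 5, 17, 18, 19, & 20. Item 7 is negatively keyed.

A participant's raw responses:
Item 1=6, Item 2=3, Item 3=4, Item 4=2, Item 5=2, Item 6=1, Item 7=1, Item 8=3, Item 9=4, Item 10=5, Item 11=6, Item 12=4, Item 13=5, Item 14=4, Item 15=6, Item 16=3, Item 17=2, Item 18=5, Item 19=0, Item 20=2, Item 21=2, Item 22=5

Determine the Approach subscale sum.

Approach items: 3, 7, 8, 10, 12.
Of these, item 7 is negatively keyed; reverse-coded value = 6 − response.
  item 3: 4
  item 7: 6 − 1 = 5
  item 8: 3
  item 10: 5
  item 12: 4
Sum = 4 + 5 + 3 + 5 + 4 = 21

21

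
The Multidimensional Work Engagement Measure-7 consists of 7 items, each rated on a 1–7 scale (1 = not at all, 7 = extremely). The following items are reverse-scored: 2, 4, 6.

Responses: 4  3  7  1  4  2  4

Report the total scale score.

37

Raw sum = 25. Reverse-scored items: 2, 4, 6; their raw sum = 6.
Each reversal replaces raw with 8 − raw, changing the total by 8 − 2·raw per item.
Total = 25 + 3·8 − 2·6 = 25 + 24 − 12 = 37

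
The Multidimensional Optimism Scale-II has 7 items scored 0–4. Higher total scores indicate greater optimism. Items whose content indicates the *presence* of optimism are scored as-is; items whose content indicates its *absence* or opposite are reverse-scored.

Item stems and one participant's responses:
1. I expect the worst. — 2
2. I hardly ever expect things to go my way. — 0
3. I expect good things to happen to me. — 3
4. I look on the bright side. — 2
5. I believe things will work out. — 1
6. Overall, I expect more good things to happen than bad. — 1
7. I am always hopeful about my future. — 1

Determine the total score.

14

Items 1, 2 describe the absence/opposite of optimism → reverse-score.
on a 0–4 scale, reversed = 4 − raw.
  item 1: 4 − 2 = 2
  item 2: 4 − 0 = 4
  item 3: 3
  item 4: 2
  item 5: 1
  item 6: 1
  item 7: 1
Total = 2 + 4 + 3 + 2 + 1 + 1 + 1 = 14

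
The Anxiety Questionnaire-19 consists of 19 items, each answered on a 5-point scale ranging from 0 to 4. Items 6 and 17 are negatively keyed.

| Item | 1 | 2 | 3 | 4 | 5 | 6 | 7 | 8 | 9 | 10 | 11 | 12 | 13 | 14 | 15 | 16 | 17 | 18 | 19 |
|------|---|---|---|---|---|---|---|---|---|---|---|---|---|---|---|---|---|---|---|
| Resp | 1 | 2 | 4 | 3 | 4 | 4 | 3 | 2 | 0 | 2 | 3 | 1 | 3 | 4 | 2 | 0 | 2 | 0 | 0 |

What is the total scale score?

Reversing items 6 & 17 with 4 − raw:
Total = 1 + 2 + 4 + 3 + 4 + (4−4) + 3 + 2 + 0 + 2 + 3 + 1 + 3 + 4 + 2 + 0 + (4−2) + 0 + 0
      = 1 + 2 + 4 + 3 + 4 + 0 + 3 + 2 + 0 + 2 + 3 + 1 + 3 + 4 + 2 + 0 + 2 + 0 + 0 = 36

36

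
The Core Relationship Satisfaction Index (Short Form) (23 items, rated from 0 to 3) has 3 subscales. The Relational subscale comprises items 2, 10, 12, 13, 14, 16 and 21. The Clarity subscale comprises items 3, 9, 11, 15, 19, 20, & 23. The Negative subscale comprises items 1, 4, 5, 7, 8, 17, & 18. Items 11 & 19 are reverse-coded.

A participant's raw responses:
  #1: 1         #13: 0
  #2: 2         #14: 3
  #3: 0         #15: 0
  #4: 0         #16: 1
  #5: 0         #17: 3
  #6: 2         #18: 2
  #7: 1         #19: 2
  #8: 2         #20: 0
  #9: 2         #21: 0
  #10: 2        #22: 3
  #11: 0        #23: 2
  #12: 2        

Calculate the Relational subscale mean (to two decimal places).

Relational items: 2, 10, 12, 13, 14, 16, 21.
  item 2: 2
  item 10: 2
  item 12: 2
  item 13: 0
  item 14: 3
  item 16: 1
  item 21: 0
Sum = 2 + 2 + 2 + 0 + 3 + 1 + 0 = 10
Mean = 10 / 7 = 1.43

1.43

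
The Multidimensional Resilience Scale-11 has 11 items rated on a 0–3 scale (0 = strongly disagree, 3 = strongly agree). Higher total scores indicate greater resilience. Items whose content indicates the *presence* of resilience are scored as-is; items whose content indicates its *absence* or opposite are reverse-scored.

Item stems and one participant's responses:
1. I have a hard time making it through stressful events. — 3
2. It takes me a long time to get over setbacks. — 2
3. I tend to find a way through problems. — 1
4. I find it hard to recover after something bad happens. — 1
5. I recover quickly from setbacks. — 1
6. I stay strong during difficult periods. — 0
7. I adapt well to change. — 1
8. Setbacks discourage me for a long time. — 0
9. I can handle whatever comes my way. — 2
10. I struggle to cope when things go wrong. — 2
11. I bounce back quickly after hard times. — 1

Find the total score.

13

Items 1, 2, 4, 8, 10 describe the absence/opposite of resilience → reverse-score.
reverse-coded value = 3 − response.
  item 1: 3 − 3 = 0
  item 2: 3 − 2 = 1
  item 3: 1
  item 4: 3 − 1 = 2
  item 5: 1
  item 6: 0
  item 7: 1
  item 8: 3 − 0 = 3
  item 9: 2
  item 10: 3 − 2 = 1
  item 11: 1
Total = 0 + 1 + 1 + 2 + 1 + 0 + 1 + 3 + 2 + 1 + 1 = 13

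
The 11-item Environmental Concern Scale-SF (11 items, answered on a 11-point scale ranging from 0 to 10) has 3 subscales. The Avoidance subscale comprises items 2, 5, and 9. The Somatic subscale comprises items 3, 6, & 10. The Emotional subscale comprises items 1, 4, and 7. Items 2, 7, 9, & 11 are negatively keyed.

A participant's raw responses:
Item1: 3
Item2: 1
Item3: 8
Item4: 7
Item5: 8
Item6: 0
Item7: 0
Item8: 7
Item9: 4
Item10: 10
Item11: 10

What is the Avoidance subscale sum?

Avoidance items: 2, 5, 9.
Of these, items 2 and 9 are negatively keyed; reverse-coded value = 10 − response.
  item 2: 10 − 1 = 9
  item 5: 8
  item 9: 10 − 4 = 6
Sum = 9 + 8 + 6 = 23

23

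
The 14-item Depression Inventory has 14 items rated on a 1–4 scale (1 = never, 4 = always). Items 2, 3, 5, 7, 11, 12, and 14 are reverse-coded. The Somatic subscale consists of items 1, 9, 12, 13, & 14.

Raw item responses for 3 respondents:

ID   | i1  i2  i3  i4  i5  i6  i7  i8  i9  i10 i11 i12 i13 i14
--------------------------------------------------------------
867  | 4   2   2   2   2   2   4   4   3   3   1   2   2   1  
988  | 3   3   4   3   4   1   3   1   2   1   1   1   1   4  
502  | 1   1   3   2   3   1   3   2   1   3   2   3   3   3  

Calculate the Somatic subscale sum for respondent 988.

11

Respondent 988 raw: 3, 3, 4, 3, 4, 1, 3, 1, 2, 1, 1, 1, 1, 4.
Somatic items: 1, 9, 12, 13, 14.
Reverse-coded (reverse-coded value = 5 − response):
  item 1: 3
  item 9: 2
  item 12: 5 − 1 = 4
  item 13: 1
  item 14: 5 − 4 = 1
Sum = 3 + 2 + 4 + 1 + 1 = 11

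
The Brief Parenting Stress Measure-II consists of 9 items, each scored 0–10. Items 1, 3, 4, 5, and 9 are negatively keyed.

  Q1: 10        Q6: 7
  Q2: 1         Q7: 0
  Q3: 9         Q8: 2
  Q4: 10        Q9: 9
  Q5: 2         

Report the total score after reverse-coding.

20

Raw sum = 50. Negatively keyed items: 1, 3, 4, 5, 9; their raw sum = 40.
Each reversal replaces raw with 10 − raw, changing the total by 10 − 2·raw per item.
Total = 50 + 5·10 − 2·40 = 50 + 50 − 80 = 20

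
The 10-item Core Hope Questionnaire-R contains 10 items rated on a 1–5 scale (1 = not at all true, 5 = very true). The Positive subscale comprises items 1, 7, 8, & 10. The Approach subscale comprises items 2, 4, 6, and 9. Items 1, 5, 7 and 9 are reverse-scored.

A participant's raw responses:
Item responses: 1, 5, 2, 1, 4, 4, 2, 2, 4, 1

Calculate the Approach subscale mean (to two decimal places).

3.00

Approach items: 2, 4, 6, 9.
Of these, item 9 is reverse-scored; on a 1–5 scale, reversed = 6 − raw.
  item 2: 5
  item 4: 1
  item 6: 4
  item 9: 6 − 4 = 2
Sum = 5 + 1 + 4 + 2 = 12
Mean = 12 / 4 = 3.00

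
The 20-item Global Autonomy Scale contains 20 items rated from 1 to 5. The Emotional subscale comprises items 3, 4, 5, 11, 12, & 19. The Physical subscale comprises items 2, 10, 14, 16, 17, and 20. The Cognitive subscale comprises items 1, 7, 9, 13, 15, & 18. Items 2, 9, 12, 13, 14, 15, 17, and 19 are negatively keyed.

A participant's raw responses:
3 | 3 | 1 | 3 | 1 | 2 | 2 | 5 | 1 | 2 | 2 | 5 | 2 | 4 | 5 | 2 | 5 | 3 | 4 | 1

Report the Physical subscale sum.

Physical items: 2, 10, 14, 16, 17, 20.
Of these, items 2, 14, and 17 are negatively keyed; reverse-coded value = 6 − response.
  item 2: 6 − 3 = 3
  item 10: 2
  item 14: 6 − 4 = 2
  item 16: 2
  item 17: 6 − 5 = 1
  item 20: 1
Sum = 3 + 2 + 2 + 2 + 1 + 1 = 11

11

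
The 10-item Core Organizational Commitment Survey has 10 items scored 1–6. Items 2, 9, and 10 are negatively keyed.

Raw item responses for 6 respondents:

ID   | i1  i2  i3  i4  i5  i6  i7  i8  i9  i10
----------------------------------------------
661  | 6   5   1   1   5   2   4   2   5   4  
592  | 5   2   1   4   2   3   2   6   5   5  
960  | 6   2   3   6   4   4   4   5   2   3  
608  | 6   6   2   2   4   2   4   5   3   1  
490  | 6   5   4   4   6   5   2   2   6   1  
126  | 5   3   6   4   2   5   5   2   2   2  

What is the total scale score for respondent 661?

Respondent 661 raw: 6, 5, 1, 1, 5, 2, 4, 2, 5, 4.
Reverse-coded (on a 1–6 scale, reversed = 7 − raw):
  item 1: 6
  item 2: 7 − 5 = 2
  item 3: 1
  item 4: 1
  item 5: 5
  item 6: 2
  item 7: 4
  item 8: 2
  item 9: 7 − 5 = 2
  item 10: 7 − 4 = 3
Sum = 6 + 2 + 1 + 1 + 5 + 2 + 4 + 2 + 2 + 3 = 28

28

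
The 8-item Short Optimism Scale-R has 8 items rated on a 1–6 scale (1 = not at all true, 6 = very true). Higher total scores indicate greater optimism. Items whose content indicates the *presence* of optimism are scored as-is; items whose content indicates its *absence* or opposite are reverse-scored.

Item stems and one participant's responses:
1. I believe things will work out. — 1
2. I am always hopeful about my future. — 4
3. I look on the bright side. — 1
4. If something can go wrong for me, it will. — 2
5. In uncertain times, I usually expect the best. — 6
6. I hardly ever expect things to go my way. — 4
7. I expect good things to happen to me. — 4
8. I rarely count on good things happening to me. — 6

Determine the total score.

25

Items 4, 6, 8 describe the absence/opposite of optimism → reverse-score.
on a 1–6 scale, reversed = 7 − raw.
  item 1: 1
  item 2: 4
  item 3: 1
  item 4: 7 − 2 = 5
  item 5: 6
  item 6: 7 − 4 = 3
  item 7: 4
  item 8: 7 − 6 = 1
Total = 1 + 4 + 1 + 5 + 6 + 3 + 4 + 1 = 25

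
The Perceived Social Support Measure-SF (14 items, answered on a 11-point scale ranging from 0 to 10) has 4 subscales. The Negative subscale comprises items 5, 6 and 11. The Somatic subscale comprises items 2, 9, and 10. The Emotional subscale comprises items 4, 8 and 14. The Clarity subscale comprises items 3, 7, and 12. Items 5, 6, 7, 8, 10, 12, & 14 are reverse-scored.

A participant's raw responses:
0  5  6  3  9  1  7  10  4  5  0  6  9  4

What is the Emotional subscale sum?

9

Emotional items: 4, 8, 14.
Of these, items 8 & 14 are reverse-scored; on a 0–10 scale, reversed = 10 − raw.
  item 4: 3
  item 8: 10 − 10 = 0
  item 14: 10 − 4 = 6
Sum = 3 + 0 + 6 = 9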